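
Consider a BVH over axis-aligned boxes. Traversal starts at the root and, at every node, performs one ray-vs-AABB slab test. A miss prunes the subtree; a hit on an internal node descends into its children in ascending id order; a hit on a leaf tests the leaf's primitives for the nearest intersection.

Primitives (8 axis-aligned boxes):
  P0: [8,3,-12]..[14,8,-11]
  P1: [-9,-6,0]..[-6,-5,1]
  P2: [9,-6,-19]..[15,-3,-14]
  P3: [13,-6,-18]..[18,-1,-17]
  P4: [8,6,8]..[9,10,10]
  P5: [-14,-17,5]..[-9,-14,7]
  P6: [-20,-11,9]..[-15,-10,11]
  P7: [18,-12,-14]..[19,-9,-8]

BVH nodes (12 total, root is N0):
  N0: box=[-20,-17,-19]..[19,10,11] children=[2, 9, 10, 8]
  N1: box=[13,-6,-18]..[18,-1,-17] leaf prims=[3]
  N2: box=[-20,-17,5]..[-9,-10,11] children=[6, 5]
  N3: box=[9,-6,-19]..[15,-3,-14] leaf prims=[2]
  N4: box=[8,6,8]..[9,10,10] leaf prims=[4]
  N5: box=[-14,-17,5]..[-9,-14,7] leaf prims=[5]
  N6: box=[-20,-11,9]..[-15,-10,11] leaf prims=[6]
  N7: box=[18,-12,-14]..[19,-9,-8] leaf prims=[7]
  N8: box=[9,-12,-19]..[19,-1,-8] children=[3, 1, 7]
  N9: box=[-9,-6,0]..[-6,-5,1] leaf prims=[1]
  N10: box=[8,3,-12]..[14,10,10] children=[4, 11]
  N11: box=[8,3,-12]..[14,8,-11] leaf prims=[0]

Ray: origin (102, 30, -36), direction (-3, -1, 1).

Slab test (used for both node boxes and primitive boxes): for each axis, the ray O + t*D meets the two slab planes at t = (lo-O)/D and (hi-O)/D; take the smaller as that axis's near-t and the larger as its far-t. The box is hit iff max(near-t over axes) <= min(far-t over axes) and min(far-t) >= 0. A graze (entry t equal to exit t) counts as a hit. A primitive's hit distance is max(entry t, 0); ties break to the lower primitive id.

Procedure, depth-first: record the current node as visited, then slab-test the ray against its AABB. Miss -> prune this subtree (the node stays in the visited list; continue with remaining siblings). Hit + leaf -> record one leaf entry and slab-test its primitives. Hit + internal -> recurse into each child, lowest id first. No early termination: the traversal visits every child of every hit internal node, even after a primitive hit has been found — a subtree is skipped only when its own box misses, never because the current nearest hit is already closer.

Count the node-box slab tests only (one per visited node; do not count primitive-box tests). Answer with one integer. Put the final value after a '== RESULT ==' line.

Trace the traversal:
N0 x:[83/3,122/3] y:[20,47] z:[17,47] -> hit [83/3,122/3], descend [2, 8, 9, 10]
  N2 x:[37,122/3] y:[40,47] z:[41,47] -> miss, prune
  N8 x:[83/3,31] y:[31,42] z:[17,28] -> miss, prune
  N9 x:[36,37] y:[35,36] z:[36,37] -> hit [36,36] leaf, test {P1@t=36}
  N10 x:[88/3,94/3] y:[20,27] z:[24,46] -> miss, prune

Summary -> nodes [0, 2, 8, 9, 10]; box-tests=5; leaf-entries=1; first=P1

== RESULT ==
5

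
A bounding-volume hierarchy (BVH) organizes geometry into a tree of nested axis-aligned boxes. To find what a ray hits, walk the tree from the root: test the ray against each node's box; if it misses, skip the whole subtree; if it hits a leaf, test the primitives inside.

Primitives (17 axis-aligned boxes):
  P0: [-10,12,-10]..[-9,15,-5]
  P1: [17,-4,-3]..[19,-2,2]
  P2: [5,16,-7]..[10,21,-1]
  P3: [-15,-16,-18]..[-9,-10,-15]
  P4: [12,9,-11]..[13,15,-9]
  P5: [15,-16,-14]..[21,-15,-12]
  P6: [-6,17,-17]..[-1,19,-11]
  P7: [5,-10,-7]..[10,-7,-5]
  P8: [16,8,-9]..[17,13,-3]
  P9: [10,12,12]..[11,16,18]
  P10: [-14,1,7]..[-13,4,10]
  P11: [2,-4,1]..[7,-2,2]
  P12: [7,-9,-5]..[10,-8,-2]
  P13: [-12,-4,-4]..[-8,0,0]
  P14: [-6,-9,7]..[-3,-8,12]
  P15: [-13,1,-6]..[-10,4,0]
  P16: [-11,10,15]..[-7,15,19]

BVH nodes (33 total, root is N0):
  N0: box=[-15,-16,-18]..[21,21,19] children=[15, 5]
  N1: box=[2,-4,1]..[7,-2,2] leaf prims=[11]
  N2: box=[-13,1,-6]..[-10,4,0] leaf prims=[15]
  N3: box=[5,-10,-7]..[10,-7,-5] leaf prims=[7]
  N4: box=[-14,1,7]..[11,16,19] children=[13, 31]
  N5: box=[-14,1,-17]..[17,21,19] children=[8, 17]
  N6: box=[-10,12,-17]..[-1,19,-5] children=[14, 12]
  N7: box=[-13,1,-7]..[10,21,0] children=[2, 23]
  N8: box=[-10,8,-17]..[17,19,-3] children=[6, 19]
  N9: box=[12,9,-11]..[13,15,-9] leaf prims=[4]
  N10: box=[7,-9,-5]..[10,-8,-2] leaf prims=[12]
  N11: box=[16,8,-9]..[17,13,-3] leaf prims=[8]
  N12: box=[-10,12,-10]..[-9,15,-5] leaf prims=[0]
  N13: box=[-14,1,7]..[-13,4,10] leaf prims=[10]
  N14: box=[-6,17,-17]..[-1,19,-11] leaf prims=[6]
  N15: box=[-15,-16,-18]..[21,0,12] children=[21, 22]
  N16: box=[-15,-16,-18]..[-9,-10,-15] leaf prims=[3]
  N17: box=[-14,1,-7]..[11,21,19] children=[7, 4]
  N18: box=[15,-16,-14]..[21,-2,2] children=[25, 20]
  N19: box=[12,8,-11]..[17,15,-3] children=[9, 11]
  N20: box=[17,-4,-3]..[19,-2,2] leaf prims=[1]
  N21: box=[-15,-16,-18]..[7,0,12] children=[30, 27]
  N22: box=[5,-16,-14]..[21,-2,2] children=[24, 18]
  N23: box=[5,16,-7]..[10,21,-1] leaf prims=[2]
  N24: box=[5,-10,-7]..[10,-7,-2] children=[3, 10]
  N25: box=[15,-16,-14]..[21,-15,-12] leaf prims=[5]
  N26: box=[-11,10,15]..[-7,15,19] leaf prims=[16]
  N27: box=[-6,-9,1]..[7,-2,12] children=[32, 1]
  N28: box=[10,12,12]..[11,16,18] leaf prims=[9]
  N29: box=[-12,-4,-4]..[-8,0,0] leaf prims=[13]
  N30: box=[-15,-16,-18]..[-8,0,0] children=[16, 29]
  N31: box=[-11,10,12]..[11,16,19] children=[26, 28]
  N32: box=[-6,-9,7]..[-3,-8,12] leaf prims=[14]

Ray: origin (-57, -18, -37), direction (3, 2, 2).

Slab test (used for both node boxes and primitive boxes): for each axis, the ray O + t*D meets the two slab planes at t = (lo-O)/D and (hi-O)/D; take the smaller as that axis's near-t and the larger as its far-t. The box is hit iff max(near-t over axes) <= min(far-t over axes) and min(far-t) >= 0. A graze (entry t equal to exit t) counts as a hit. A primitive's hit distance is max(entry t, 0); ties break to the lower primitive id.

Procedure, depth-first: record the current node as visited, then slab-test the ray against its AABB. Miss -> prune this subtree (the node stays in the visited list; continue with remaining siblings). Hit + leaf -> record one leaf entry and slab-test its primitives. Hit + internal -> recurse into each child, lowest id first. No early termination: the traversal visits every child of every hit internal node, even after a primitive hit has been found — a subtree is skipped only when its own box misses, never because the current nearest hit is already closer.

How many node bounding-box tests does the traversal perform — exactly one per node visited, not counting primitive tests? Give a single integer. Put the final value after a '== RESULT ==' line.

Traverse from the root:
N0 x:[14,26] y:[1,39/2] z:[19/2,28] -> hit [14,39/2], descend [5, 15]
  N5 x:[43/3,74/3] y:[19/2,39/2] z:[10,28] -> hit [43/3,39/2], descend [8, 17]
    N8 x:[47/3,74/3] y:[13,37/2] z:[10,17] -> hit [47/3,17], descend [6, 19]
      N6 x:[47/3,56/3] y:[15,37/2] z:[10,16] -> hit [47/3,16], descend [12, 14]
        N12 x:[47/3,16] y:[15,33/2] z:[27/2,16] -> hit [47/3,16] leaf, test {P0@t=47/3}
        N14 x:[17,56/3] y:[35/2,37/2] z:[10,13] -> miss, prune
      N19 x:[23,74/3] y:[13,33/2] z:[13,17] -> miss, prune
    N17 x:[43/3,68/3] y:[19/2,39/2] z:[15,28] -> hit [15,39/2], descend [4, 7]
      N4 x:[43/3,68/3] y:[19/2,17] z:[22,28] -> miss, prune
      N7 x:[44/3,67/3] y:[19/2,39/2] z:[15,37/2] -> hit [15,37/2], descend [2, 23]
        N2 x:[44/3,47/3] y:[19/2,11] z:[31/2,37/2] -> miss, prune
        N23 x:[62/3,67/3] y:[17,39/2] z:[15,18] -> miss, prune
  N15 x:[14,26] y:[1,9] z:[19/2,49/2] -> miss, prune

Visited [0, 5, 8, 6, 12, 14, 19, 17, 4, 7, 2, 23, 15]. Tests: 13 box, 1 leaf. Nearest: P0.

== RESULT ==
13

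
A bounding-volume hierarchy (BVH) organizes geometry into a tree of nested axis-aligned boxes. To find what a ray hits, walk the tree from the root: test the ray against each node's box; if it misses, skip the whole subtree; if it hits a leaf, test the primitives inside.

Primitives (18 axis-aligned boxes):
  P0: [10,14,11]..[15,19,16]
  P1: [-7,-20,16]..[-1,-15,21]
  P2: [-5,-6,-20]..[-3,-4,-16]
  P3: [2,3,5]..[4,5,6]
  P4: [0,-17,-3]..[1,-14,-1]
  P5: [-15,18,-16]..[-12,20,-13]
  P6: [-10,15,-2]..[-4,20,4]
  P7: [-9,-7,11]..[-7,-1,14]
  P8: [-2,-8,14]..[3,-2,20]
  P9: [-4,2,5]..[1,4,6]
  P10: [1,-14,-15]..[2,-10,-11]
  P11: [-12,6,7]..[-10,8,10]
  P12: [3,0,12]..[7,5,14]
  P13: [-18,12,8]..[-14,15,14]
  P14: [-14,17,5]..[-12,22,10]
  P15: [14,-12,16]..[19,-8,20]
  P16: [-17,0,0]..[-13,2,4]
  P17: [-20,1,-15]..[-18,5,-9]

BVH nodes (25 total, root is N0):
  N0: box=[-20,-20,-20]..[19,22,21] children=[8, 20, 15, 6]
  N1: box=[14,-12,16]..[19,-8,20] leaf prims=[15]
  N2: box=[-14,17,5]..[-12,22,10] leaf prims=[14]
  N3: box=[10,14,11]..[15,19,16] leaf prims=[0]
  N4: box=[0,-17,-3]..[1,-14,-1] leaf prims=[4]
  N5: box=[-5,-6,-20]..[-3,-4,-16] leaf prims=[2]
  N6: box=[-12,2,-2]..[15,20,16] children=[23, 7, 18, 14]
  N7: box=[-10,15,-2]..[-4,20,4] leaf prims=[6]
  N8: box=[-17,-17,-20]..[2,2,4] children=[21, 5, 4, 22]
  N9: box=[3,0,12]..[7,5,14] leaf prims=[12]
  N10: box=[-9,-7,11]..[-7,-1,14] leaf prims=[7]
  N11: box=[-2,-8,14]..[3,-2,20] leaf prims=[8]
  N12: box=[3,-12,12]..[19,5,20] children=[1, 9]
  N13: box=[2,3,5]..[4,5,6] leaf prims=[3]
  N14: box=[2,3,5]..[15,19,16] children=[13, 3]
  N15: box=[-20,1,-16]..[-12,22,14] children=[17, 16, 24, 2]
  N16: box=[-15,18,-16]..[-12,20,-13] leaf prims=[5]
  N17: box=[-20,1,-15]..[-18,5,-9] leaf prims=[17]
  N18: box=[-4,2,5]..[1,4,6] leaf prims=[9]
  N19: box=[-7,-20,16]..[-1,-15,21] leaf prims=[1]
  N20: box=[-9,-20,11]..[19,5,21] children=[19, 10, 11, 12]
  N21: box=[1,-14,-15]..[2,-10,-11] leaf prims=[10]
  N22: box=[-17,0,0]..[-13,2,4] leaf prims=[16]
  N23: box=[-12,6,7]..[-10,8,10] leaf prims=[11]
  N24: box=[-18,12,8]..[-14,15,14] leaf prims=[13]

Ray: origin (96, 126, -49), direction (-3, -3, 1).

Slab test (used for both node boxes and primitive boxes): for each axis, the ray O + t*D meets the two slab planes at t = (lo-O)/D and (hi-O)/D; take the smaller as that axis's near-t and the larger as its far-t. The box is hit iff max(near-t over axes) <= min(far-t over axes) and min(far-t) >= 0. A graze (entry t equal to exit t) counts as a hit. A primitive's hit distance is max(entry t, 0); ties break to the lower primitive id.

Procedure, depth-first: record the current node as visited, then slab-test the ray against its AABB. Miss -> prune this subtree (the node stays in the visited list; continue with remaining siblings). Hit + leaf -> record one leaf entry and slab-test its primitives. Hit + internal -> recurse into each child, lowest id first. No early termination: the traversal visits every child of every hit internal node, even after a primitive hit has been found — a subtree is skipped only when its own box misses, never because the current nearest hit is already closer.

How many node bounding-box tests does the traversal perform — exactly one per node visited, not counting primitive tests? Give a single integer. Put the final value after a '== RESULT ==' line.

Traverse from the root:
N0 x:[77/3,116/3] y:[104/3,146/3] z:[29,70] -> hit [104/3,116/3], descend [6, 8, 15, 20]
  N6 x:[27,36] y:[106/3,124/3] z:[47,65] -> miss, prune
  N8 x:[94/3,113/3] y:[124/3,143/3] z:[29,53] -> miss, prune
  N15 x:[36,116/3] y:[104/3,125/3] z:[33,63] -> hit [36,116/3], descend [2, 16, 17, 24]
    N2 x:[36,110/3] y:[104/3,109/3] z:[54,59] -> miss, prune
    N16 x:[36,37] y:[106/3,36] z:[33,36] -> hit [36,36] leaf, test {P5@t=36}
    N17 x:[38,116/3] y:[121/3,125/3] z:[34,40] -> miss, prune
    N24 x:[110/3,38] y:[37,38] z:[57,63] -> miss, prune
  N20 x:[77/3,35] y:[121/3,146/3] z:[60,70] -> miss, prune

order=[0, 6, 8, 15, 2, 16, 17, 24, 20]  |boxes|=9  |leaves|=1  hit=P5

== RESULT ==
9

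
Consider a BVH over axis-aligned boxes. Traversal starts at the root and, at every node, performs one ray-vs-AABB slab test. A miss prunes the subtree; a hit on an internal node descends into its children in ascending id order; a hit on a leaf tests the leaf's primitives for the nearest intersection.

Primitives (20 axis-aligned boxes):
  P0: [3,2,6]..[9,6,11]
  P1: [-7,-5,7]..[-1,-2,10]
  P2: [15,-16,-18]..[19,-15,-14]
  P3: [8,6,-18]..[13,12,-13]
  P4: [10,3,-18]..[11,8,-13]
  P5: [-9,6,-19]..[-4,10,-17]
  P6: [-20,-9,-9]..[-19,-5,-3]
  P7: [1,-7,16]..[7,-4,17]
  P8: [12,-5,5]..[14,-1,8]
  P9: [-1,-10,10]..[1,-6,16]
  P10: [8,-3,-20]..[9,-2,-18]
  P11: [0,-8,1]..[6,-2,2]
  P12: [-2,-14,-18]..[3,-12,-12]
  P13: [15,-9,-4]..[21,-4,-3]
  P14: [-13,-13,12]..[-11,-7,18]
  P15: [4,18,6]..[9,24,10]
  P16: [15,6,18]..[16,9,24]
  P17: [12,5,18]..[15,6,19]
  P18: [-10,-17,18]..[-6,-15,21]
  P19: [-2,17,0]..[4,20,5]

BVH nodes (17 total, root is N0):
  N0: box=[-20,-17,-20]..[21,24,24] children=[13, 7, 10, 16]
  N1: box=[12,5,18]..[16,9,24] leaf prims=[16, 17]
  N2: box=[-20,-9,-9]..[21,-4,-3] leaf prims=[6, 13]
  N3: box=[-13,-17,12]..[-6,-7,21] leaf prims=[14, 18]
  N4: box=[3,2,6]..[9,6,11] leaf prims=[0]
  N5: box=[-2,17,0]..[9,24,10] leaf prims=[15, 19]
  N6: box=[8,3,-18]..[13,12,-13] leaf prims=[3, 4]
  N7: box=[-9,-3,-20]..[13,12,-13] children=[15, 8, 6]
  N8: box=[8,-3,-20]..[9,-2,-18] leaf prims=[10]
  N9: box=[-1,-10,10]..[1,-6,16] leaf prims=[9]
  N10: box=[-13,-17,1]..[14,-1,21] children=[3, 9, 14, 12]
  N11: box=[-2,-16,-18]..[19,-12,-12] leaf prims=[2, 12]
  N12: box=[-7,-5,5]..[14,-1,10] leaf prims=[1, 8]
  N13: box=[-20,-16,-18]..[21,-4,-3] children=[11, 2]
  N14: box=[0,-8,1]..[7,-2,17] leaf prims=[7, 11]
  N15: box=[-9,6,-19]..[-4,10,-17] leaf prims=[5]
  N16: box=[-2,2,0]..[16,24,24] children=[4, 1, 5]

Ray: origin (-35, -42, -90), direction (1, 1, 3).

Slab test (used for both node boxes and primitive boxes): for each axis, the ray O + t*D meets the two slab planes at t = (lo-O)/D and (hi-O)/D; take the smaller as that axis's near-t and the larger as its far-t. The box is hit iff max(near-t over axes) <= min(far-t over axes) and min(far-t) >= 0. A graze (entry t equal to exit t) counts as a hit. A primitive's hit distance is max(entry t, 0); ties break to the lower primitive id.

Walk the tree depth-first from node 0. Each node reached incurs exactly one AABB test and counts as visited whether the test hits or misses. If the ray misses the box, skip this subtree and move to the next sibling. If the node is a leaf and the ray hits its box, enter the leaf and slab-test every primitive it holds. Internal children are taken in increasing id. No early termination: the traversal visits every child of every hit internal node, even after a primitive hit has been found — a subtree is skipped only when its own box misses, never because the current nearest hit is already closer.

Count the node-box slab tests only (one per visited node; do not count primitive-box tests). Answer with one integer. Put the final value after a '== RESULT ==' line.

Walk:
N0 x:[15,56] y:[25,66] z:[70/3,38] -> hit [25,38], descend [7, 10, 13, 16]
  N7 x:[26,48] y:[39,54] z:[70/3,77/3] -> miss, prune
  N10 x:[22,49] y:[25,41] z:[91/3,37] -> hit [91/3,37], descend [3, 9, 12, 14]
    N3 x:[22,29] y:[25,35] z:[34,37] -> miss, prune
    N9 x:[34,36] y:[32,36] z:[100/3,106/3] -> hit [34,106/3] leaf, test {P9@t=34}
    N12 x:[28,49] y:[37,41] z:[95/3,100/3] -> miss, prune
    N14 x:[35,42] y:[34,40] z:[91/3,107/3] -> hit [35,107/3] leaf, test {P7(miss), P11(miss)}
  N13 x:[15,56] y:[26,38] z:[24,29] -> hit [26,29], descend [2, 11]
    N2 x:[15,56] y:[33,38] z:[27,29] -> miss, prune
    N11 x:[33,54] y:[26,30] z:[24,26] -> miss, prune
  N16 x:[33,51] y:[44,66] z:[30,38] -> miss, prune

order=[0, 7, 10, 3, 9, 12, 14, 13, 2, 11, 16]  |boxes|=11  |leaves|=2  hit=P9

== RESULT ==
11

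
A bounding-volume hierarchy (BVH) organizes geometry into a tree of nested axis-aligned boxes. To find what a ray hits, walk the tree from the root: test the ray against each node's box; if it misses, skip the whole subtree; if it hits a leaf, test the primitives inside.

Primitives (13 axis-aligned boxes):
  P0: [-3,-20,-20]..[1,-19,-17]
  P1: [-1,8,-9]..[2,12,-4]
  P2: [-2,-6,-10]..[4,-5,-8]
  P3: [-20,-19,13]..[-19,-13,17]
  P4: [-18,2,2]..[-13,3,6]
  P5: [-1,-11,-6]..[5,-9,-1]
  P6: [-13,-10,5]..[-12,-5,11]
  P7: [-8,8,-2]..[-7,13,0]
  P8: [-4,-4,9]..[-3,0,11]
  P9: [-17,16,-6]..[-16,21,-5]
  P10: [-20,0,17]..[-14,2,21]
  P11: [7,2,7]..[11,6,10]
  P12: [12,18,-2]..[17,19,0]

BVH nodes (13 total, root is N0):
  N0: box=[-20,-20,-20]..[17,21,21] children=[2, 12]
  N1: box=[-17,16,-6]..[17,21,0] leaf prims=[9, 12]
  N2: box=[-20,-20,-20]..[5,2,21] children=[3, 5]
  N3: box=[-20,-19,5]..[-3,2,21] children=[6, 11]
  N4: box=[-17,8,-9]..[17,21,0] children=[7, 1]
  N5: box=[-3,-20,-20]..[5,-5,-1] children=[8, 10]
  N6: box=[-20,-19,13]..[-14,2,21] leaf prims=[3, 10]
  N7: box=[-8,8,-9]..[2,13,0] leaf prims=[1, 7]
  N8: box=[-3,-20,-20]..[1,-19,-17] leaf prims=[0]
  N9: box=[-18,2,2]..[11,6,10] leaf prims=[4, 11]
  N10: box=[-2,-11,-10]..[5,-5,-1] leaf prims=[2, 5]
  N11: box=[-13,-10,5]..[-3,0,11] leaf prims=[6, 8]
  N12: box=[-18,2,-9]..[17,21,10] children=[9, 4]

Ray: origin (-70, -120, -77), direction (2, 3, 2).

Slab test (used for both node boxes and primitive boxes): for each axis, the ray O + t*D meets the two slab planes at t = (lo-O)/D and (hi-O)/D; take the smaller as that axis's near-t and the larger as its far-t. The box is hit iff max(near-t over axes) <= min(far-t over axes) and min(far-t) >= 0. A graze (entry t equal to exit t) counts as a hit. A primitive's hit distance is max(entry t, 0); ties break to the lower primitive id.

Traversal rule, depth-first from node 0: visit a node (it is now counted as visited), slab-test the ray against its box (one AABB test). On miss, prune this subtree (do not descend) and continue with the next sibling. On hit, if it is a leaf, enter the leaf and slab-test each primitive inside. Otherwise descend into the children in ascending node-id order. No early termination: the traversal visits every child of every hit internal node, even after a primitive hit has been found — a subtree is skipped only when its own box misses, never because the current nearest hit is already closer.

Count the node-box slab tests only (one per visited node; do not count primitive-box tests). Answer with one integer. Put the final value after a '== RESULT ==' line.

Trace the traversal:
N0 x:[25,87/2] y:[100/3,47] z:[57/2,49] -> hit [100/3,87/2], descend [2, 12]
  N2 x:[25,75/2] y:[100/3,122/3] z:[57/2,49] -> hit [100/3,75/2], descend [3, 5]
    N3 x:[25,67/2] y:[101/3,122/3] z:[41,49] -> miss, prune
    N5 x:[67/2,75/2] y:[100/3,115/3] z:[57/2,38] -> hit [67/2,75/2], descend [8, 10]
      N8 x:[67/2,71/2] y:[100/3,101/3] z:[57/2,30] -> miss, prune
      N10 x:[34,75/2] y:[109/3,115/3] z:[67/2,38] -> hit [109/3,75/2] leaf, test {P2(miss), P5@t=109/3}
  N12 x:[26,87/2] y:[122/3,47] z:[34,87/2] -> hit [122/3,87/2], descend [4, 9]
    N4 x:[53/2,87/2] y:[128/3,47] z:[34,77/2] -> miss, prune
    N9 x:[26,81/2] y:[122/3,42] z:[79/2,87/2] -> miss, prune

9 AABB tests over nodes [0, 2, 3, 5, 8, 10, 12, 4, 9]; 1 leaf entered; closest P5.

== RESULT ==
9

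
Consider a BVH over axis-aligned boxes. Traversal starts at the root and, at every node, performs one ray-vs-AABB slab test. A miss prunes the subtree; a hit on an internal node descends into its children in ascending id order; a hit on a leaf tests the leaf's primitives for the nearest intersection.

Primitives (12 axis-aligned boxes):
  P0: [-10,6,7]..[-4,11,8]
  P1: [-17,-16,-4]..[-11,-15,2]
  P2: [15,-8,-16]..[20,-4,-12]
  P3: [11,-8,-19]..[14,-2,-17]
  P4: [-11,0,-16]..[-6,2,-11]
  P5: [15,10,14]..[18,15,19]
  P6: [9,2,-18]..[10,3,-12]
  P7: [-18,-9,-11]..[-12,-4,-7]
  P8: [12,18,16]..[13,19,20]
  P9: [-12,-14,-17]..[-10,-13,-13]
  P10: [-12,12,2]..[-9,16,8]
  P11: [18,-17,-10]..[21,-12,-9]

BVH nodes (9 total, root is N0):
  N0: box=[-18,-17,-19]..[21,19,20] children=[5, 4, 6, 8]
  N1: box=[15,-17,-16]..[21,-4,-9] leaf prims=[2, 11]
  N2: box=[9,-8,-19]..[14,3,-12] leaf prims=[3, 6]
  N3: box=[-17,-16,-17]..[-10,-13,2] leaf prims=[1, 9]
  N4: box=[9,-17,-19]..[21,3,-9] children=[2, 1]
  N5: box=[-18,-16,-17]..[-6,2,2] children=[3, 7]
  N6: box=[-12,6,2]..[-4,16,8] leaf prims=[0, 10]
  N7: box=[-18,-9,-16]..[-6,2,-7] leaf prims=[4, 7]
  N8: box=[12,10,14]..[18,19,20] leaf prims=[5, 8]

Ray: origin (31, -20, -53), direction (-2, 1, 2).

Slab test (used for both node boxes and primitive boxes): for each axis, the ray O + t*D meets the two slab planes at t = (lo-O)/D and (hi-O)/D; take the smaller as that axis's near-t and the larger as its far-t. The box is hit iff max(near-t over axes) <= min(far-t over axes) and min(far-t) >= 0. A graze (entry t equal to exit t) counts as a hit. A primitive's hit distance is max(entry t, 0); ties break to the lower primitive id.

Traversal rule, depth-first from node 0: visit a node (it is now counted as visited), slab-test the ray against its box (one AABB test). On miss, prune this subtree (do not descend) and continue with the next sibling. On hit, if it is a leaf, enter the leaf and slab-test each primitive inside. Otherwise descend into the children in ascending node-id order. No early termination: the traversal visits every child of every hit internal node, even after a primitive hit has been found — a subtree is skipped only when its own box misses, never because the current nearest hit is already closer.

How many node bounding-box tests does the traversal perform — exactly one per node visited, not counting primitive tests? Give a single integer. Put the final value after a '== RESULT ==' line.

Walk:
N0 x:[5,49/2] y:[3,39] z:[17,73/2] -> hit [17,49/2], descend [4, 5, 6, 8]
  N4 x:[5,11] y:[3,23] z:[17,22] -> miss, prune
  N5 x:[37/2,49/2] y:[4,22] z:[18,55/2] -> hit [37/2,22], descend [3, 7]
    N3 x:[41/2,24] y:[4,7] z:[18,55/2] -> miss, prune
    N7 x:[37/2,49/2] y:[11,22] z:[37/2,23] -> hit [37/2,22] leaf, test {P4@t=20, P7(miss)}
  N6 x:[35/2,43/2] y:[26,36] z:[55/2,61/2] -> miss, prune
  N8 x:[13/2,19/2] y:[30,39] z:[67/2,73/2] -> miss, prune

Visited [0, 4, 5, 3, 7, 6, 8]. Tests: 7 box, 1 leaf. Nearest: P4.

== RESULT ==
7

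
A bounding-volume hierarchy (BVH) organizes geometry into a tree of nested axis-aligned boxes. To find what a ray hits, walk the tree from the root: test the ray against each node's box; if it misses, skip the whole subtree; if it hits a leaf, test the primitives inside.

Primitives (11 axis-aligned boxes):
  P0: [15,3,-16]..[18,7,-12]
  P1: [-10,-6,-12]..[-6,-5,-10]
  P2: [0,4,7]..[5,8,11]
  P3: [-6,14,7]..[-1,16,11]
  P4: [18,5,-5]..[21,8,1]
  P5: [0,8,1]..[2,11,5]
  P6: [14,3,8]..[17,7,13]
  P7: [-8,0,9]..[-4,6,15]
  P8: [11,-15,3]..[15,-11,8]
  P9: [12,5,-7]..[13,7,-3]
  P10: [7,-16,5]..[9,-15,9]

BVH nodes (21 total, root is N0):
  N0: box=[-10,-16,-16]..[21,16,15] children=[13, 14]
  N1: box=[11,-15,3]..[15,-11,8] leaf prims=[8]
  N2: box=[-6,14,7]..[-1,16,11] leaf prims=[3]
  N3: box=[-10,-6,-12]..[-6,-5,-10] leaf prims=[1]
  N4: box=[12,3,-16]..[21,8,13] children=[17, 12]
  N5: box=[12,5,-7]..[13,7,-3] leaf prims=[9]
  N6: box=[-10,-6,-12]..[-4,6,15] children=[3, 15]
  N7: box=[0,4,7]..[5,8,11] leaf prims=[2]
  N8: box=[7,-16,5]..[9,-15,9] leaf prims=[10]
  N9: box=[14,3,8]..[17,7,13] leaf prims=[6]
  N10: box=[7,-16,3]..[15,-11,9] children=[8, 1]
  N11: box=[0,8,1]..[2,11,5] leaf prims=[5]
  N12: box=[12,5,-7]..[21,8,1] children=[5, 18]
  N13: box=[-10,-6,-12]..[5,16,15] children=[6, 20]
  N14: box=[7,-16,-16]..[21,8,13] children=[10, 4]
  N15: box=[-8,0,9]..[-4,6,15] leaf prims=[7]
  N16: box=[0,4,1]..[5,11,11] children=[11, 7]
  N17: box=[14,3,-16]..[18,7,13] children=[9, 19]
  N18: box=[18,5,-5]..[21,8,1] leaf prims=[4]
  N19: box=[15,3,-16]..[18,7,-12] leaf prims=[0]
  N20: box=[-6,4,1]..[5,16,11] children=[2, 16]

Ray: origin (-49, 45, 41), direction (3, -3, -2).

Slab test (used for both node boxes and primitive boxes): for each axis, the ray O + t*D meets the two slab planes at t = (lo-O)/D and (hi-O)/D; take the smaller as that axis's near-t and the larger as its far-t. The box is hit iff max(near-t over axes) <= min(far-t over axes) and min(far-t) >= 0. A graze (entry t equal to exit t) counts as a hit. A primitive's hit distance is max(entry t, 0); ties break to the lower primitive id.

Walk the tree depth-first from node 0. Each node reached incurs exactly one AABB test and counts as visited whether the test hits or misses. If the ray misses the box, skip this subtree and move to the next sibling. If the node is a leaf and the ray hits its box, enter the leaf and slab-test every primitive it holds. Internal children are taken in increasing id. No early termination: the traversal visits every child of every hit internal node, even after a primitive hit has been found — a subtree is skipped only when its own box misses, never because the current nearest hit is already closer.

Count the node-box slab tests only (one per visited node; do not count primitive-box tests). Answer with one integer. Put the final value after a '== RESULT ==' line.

Walk:
N0 x:[13,70/3] y:[29/3,61/3] z:[13,57/2] -> hit [13,61/3], descend [13, 14]
  N13 x:[13,18] y:[29/3,17] z:[13,53/2] -> hit [13,17], descend [6, 20]
    N6 x:[13,15] y:[13,17] z:[13,53/2] -> hit [13,15], descend [3, 15]
      N3 x:[13,43/3] y:[50/3,17] z:[51/2,53/2] -> miss, prune
      N15 x:[41/3,15] y:[13,15] z:[13,16] -> hit [41/3,15] leaf, test {P7@t=41/3}
    N20 x:[43/3,18] y:[29/3,41/3] z:[15,20] -> miss, prune
  N14 x:[56/3,70/3] y:[37/3,61/3] z:[14,57/2] -> hit [56/3,61/3], descend [4, 10]
    N4 x:[61/3,70/3] y:[37/3,14] z:[14,57/2] -> miss, prune
    N10 x:[56/3,64/3] y:[56/3,61/3] z:[16,19] -> hit [56/3,19], descend [1, 8]
      N1 x:[20,64/3] y:[56/3,20] z:[33/2,19] -> miss, prune
      N8 x:[56/3,58/3] y:[20,61/3] z:[16,18] -> miss, prune

Summary -> nodes [0, 13, 6, 3, 15, 20, 14, 4, 10, 1, 8]; box-tests=11; leaf-entries=1; first=P7

== RESULT ==
11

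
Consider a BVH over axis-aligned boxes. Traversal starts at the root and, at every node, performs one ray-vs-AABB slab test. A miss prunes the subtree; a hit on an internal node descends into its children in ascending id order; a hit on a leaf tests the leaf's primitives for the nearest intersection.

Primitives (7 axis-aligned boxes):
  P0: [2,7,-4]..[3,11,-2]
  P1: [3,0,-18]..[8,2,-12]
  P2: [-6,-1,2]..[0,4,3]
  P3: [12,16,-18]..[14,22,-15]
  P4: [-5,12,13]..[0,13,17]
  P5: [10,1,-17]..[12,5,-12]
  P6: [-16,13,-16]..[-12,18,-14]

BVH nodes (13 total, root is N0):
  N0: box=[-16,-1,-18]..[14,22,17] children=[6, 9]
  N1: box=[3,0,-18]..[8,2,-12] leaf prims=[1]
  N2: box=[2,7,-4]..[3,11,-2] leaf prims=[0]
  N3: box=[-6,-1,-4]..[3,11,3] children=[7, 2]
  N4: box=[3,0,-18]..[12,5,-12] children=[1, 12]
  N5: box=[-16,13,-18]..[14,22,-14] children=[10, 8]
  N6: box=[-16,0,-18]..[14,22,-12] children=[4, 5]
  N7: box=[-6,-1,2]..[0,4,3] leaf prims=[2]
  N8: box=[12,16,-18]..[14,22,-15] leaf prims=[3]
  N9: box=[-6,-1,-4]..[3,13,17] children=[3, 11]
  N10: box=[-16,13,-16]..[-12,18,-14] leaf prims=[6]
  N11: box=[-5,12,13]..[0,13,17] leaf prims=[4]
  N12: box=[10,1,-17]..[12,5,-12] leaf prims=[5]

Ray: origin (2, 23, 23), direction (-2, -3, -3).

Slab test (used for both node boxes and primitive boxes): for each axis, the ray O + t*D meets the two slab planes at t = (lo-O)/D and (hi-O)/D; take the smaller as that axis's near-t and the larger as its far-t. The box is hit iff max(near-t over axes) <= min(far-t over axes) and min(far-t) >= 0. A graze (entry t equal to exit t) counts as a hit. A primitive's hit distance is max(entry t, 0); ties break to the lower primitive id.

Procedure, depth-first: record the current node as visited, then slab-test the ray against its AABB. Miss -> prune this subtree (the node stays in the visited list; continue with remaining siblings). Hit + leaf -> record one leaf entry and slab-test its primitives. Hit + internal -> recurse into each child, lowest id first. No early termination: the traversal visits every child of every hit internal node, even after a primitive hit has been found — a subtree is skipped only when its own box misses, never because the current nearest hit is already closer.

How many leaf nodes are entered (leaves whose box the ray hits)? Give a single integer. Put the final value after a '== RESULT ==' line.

Walk:
N0 x:[-6,9] y:[1/3,8] z:[2,41/3] -> hit [2,8], descend [6, 9]
  N6 x:[-6,9] y:[1/3,23/3] z:[35/3,41/3] -> miss, prune
  N9 x:[-1/2,4] y:[10/3,8] z:[2,9] -> hit [10/3,4], descend [3, 11]
    N3 x:[-1/2,4] y:[4,8] z:[20/3,9] -> miss, prune
    N11 x:[1,7/2] y:[10/3,11/3] z:[2,10/3] -> hit [10/3,10/3] leaf, test {P4@t=10/3}

Summary -> nodes [0, 6, 9, 3, 11]; box-tests=5; leaf-entries=1; first=P4

== RESULT ==
1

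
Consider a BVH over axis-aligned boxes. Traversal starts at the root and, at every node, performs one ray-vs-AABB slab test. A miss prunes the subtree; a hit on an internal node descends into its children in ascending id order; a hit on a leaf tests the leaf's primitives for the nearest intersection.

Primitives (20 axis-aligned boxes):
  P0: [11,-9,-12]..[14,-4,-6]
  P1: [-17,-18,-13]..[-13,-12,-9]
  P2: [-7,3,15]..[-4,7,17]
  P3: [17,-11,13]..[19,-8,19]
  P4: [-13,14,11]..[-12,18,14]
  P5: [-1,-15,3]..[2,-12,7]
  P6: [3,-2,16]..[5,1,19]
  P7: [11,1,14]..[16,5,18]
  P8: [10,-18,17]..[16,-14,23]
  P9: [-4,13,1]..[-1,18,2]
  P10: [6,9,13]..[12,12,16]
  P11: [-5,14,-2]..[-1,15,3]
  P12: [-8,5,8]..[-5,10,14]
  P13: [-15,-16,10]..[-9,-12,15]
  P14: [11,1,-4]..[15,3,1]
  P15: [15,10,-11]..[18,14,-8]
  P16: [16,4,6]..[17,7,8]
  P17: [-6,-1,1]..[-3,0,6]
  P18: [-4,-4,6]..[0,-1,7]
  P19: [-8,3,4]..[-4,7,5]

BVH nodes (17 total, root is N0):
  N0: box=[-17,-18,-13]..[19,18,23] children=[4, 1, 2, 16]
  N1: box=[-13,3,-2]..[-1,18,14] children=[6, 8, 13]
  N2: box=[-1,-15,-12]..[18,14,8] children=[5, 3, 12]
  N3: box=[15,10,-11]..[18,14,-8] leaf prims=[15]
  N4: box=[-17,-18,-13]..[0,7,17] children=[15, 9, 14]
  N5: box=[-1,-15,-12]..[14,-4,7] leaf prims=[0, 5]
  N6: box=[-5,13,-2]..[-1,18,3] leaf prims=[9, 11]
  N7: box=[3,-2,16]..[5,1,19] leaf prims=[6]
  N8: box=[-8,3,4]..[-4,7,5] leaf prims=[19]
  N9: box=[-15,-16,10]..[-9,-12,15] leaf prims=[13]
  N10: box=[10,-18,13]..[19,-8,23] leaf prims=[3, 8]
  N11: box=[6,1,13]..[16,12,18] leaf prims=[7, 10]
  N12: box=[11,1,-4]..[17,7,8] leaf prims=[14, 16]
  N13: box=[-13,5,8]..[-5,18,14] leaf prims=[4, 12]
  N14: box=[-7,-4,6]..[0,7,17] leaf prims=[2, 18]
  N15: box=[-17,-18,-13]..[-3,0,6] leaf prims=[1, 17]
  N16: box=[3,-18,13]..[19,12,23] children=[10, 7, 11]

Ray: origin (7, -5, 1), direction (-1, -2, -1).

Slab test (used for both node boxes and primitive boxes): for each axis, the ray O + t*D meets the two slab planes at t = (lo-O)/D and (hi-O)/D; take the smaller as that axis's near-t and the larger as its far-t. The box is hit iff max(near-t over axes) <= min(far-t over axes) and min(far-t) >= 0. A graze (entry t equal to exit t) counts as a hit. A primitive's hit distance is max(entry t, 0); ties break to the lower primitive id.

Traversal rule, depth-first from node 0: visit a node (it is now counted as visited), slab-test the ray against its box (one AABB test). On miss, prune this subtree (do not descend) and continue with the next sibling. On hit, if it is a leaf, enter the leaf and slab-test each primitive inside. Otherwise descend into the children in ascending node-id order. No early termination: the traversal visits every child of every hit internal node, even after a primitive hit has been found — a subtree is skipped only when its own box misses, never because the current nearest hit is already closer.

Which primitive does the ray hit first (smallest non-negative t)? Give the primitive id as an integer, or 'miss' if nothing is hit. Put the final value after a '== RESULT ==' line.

Trace the traversal:
N0 x:[-12,24] y:[-23/2,13/2] z:[-22,14] -> hit [-23/2,13/2], descend [1, 2, 4, 16]
  N1 x:[8,20] y:[-23/2,-4] z:[-13,3] -> miss, prune
  N2 x:[-11,8] y:[-19/2,5] z:[-7,13] -> hit [-7,5], descend [3, 5, 12]
    N3 x:[-11,-8] y:[-19/2,-15/2] z:[9,12] -> miss, prune
    N5 x:[-7,8] y:[-1/2,5] z:[-6,13] -> hit [-1/2,5] leaf, test {P0(miss), P5(miss)}
    N12 x:[-10,-4] y:[-6,-3] z:[-7,5] -> miss, prune
  N4 x:[7,24] y:[-6,13/2] z:[-16,14] -> miss, prune
  N16 x:[-12,4] y:[-17/2,13/2] z:[-22,-12] -> miss, prune

Summary -> nodes [0, 1, 2, 3, 5, 12, 4, 16]; box-tests=8; leaf-entries=1; first=miss

== RESULT ==
miss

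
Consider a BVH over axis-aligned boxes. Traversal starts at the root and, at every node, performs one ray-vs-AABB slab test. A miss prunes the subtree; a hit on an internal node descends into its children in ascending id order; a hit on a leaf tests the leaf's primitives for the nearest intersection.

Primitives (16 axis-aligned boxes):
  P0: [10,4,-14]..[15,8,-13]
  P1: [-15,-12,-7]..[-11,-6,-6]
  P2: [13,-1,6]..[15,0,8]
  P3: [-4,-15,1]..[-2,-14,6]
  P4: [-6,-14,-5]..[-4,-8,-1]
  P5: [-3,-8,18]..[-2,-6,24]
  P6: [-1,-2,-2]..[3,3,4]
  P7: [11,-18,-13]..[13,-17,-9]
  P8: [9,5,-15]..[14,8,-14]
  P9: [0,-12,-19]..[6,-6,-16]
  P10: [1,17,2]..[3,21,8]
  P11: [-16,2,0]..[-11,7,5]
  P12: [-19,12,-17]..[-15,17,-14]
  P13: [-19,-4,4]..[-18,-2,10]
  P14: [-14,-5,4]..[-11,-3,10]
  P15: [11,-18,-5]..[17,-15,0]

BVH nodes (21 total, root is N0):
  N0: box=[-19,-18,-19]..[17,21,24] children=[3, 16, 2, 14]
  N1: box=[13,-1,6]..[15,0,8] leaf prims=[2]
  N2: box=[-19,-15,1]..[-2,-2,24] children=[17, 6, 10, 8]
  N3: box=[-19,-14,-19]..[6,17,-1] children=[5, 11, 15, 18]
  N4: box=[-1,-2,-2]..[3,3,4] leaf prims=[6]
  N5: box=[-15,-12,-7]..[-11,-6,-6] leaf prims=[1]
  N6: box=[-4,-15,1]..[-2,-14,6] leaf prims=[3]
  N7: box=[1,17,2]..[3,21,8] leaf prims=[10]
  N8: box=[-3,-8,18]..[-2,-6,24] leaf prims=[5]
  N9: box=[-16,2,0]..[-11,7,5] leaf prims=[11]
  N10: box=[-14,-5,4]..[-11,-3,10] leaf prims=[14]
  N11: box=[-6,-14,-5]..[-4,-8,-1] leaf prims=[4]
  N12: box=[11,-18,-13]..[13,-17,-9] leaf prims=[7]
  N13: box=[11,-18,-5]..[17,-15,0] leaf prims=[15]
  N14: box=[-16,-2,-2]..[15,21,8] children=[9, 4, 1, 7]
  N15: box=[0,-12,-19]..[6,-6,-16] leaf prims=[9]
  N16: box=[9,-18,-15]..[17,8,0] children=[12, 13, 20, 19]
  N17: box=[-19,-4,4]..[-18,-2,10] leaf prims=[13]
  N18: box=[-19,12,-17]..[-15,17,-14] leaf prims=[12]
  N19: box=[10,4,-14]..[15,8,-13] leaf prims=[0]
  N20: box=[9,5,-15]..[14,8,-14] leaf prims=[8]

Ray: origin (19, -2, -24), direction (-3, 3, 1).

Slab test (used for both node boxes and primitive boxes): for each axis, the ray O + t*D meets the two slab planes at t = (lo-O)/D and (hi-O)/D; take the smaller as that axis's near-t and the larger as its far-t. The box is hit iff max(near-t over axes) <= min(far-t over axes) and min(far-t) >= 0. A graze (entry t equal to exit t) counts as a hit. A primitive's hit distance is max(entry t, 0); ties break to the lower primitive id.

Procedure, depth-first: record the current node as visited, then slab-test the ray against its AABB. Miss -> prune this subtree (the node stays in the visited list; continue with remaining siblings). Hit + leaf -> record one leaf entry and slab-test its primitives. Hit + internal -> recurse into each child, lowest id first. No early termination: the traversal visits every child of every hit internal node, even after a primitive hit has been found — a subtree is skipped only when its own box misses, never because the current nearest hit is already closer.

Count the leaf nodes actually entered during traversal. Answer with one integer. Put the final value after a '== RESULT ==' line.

Trace the traversal:
N0 x:[2/3,38/3] y:[-16/3,23/3] z:[5,48] -> hit [5,23/3], descend [2, 3, 14, 16]
  N2 x:[7,38/3] y:[-13/3,0] z:[25,48] -> miss, prune
  N3 x:[13/3,38/3] y:[-4,19/3] z:[5,23] -> hit [5,19/3], descend [5, 11, 15, 18]
    N5 x:[10,34/3] y:[-10/3,-4/3] z:[17,18] -> miss, prune
    N11 x:[23/3,25/3] y:[-4,-2] z:[19,23] -> miss, prune
    N15 x:[13/3,19/3] y:[-10/3,-4/3] z:[5,8] -> miss, prune
    N18 x:[34/3,38/3] y:[14/3,19/3] z:[7,10] -> miss, prune
  N14 x:[4/3,35/3] y:[0,23/3] z:[22,32] -> miss, prune
  N16 x:[2/3,10/3] y:[-16/3,10/3] z:[9,24] -> miss, prune

9 AABB tests over nodes [0, 2, 3, 5, 11, 15, 18, 14, 16]; 0 leaves entered; closest miss.

== RESULT ==
0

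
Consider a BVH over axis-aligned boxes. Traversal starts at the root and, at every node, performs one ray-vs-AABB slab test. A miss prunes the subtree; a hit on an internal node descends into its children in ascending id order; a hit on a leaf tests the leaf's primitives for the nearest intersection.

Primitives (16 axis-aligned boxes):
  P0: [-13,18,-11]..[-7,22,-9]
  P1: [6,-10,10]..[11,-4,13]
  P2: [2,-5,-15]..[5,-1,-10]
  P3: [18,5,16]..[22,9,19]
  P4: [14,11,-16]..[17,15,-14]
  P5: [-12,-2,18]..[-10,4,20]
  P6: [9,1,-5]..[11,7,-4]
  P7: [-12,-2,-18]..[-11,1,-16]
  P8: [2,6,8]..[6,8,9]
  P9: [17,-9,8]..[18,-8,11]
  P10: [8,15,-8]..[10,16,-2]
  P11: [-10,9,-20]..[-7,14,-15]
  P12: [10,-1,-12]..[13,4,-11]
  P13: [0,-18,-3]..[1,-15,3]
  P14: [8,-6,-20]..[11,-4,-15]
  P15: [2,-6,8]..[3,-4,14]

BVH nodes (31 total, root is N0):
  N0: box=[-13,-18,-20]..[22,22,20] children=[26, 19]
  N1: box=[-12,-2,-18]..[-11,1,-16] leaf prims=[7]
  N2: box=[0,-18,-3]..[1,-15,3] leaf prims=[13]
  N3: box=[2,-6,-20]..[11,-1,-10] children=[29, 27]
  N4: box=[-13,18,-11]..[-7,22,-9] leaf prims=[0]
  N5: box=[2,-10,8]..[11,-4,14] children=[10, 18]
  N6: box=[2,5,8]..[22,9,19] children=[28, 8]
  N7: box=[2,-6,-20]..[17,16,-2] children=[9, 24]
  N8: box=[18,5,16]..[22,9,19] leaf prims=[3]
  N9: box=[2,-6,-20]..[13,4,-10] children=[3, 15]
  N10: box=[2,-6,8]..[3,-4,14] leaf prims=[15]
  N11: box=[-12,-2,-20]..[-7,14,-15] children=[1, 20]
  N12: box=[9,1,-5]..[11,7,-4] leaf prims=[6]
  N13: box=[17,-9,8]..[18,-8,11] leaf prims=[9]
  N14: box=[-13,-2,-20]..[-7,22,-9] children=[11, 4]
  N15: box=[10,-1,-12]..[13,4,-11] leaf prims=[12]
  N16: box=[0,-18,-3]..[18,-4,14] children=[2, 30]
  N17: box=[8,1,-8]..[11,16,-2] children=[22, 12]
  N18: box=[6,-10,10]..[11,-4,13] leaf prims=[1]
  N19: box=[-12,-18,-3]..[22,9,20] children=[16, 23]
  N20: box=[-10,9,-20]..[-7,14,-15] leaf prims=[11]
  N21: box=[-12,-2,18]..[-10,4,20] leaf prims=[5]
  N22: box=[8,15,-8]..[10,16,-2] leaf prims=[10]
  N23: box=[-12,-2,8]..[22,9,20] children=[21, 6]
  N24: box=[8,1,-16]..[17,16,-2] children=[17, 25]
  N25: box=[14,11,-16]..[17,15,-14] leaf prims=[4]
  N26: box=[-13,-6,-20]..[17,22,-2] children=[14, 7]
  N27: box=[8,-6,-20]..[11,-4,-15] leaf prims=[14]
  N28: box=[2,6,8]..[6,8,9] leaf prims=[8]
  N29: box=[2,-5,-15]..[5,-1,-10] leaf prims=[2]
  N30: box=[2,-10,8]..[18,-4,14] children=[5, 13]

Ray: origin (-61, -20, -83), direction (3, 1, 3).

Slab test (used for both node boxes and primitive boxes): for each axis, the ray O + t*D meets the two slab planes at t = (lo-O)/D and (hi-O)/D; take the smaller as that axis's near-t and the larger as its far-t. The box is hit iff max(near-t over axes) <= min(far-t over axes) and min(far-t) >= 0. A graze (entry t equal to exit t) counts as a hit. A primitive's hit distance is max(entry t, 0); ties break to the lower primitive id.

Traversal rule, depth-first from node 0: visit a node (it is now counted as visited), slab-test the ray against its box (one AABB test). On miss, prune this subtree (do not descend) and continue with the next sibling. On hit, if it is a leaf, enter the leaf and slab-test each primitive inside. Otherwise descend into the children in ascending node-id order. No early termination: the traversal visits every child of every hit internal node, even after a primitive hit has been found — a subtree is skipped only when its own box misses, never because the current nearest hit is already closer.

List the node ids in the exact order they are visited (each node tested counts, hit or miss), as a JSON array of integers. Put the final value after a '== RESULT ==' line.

Traverse from the root:
N0 x:[16,83/3] y:[2,42] z:[21,103/3] -> hit [21,83/3], descend [19, 26]
  N19 x:[49/3,83/3] y:[2,29] z:[80/3,103/3] -> hit [80/3,83/3], descend [16, 23]
    N16 x:[61/3,79/3] y:[2,16] z:[80/3,97/3] -> miss, prune
    N23 x:[49/3,83/3] y:[18,29] z:[91/3,103/3] -> miss, prune
  N26 x:[16,26] y:[14,42] z:[21,27] -> hit [21,26], descend [7, 14]
    N7 x:[21,26] y:[14,36] z:[21,27] -> hit [21,26], descend [9, 24]
      N9 x:[21,74/3] y:[14,24] z:[21,73/3] -> hit [21,24], descend [3, 15]
        N3 x:[21,24] y:[14,19] z:[21,73/3] -> miss, prune
        N15 x:[71/3,74/3] y:[19,24] z:[71/3,24] -> hit [71/3,24] leaf, test {P12@t=71/3}
      N24 x:[23,26] y:[21,36] z:[67/3,27] -> hit [23,26], descend [17, 25]
        N17 x:[23,24] y:[21,36] z:[25,27] -> miss, prune
        N25 x:[25,26] y:[31,35] z:[67/3,23] -> miss, prune
    N14 x:[16,18] y:[18,42] z:[21,74/3] -> miss, prune

13 AABB tests over nodes [0, 19, 16, 23, 26, 7, 9, 3, 15, 24, 17, 25, 14]; 1 leaf entered; closest P12.

== RESULT ==
[0, 19, 16, 23, 26, 7, 9, 3, 15, 24, 17, 25, 14]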